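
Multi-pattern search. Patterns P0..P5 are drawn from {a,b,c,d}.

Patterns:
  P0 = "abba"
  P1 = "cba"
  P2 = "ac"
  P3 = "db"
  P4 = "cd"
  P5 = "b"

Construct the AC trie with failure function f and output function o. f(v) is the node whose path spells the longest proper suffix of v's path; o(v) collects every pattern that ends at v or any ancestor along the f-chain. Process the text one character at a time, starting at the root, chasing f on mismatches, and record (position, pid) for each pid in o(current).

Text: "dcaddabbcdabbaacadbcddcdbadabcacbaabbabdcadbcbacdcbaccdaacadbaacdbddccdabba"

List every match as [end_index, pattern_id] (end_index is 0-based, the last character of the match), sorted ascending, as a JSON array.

Build automaton:
Trie nodes:
  n0 'ε': a→1 b→12 c→5 d→9
  n1 'a': b→2 c→8
  n2 'ab': b→3
  n3 'abb': a→4
  n4 'abba': ·  ←P0
  n5 'c': b→6 d→11
  n6 'cb': a→7
  n7 'cba': ·  ←P1
  n8 'ac': ·  ←P2
  n9 'd': b→10
  n10 'db': ·  ←P3
  n11 'cd': ·  ←P4
  n12 'b': ·  ←P5

Failure links (BFS by depth):
  n1('a'): parent n0 fail=0; on 'a' 0 → fail=0;  out ∅∪∅=∅
  n5('c'): parent n0 fail=0; on 'c' 0 → fail=0;  out ∅∪∅=∅
  n9('d'): parent n0 fail=0; on 'd' 0 → fail=0;  out ∅∪∅=∅
  n12('b'): parent n0 fail=0; on 'b' 0 → fail=0;  out {5}∪∅={5}
  n2('ab'): parent n1 fail=0; on 'b' 0 → fail=12;  out ∅∪{5}={5}
  n6('cb'): parent n5 fail=0; on 'b' 0 → fail=12;  out ∅∪{5}={5}
  n8('ac'): parent n1 fail=0; on 'c' 0 → fail=5;  out {2}∪∅={2}
  n10('db'): parent n9 fail=0; on 'b' 0 → fail=12;  out {3}∪{5}={3,5}
  n11('cd'): parent n5 fail=0; on 'd' 0 → fail=9;  out {4}∪∅={4}
  n3('abb'): parent n2 fail=12; on 'b' 12→0 → fail=12;  out ∅∪{5}={5}
  n7('cba'): parent n6 fail=12; on 'a' 12→0 → fail=1;  out {1}∪∅={1}
  n4('abba'): parent n3 fail=12; on 'a' 12→0 → fail=1;  out {0}∪∅={0}

Run:
[0] read 'd'  n0⇒n9
[1] read 'c'  n9⇒n5 (fail-walked)
[2] read 'a'  n5⇒n1 (fail-walked)
[3] read 'd'  n1⇒n9 (fail-walked)
[4] read 'd'  n9⇒n9 (fail-walked)
[5] read 'a'  n9⇒n1 (fail-walked)
[6] read 'b'  n1⇒n2  ** P5@[6:6]
[7] read 'b'  n2⇒n3  ** P5@[7:7]
[8] read 'c'  n3⇒n5 (fail-walked)
[9] read 'd'  n5⇒n11  ** P4@[8:9]
[10] read 'a'  n11⇒n1 (fail-walked)
[11] read 'b'  n1⇒n2  ** P5@[11:11]
[12] read 'b'  n2⇒n3  ** P5@[12:12]
[13] read 'a'  n3⇒n4  ** P0@[10:13]
[14] read 'a'  n4⇒n1 (fail-walked)
[15] read 'c'  n1⇒n8  ** P2@[14:15]
[16] read 'a'  n8⇒n1 (fail-walked)
[17] read 'd'  n1⇒n9 (fail-walked)
[18] read 'b'  n9⇒n10  ** P3@[17:18],P5@[18:18]
[19] read 'c'  n10⇒n5 (fail-walked)
[20] read 'd'  n5⇒n11  ** P4@[19:20]
[21] read 'd'  n11⇒n9 (fail-walked)
[22] read 'c'  n9⇒n5 (fail-walked)
[23] read 'd'  n5⇒n11  ** P4@[22:23]
[24] read 'b'  n11⇒n10 (fail-walked)  ** P3@[23:24],P5@[24:24]
[25] read 'a'  n10⇒n1 (fail-walked)
[26] read 'd'  n1⇒n9 (fail-walked)
[27] read 'a'  n9⇒n1 (fail-walked)
[28] read 'b'  n1⇒n2  ** P5@[28:28]
[29] read 'c'  n2⇒n5 (fail-walked)
[30] read 'a'  n5⇒n1 (fail-walked)
[31] read 'c'  n1⇒n8  ** P2@[30:31]
[32] read 'b'  n8⇒n6 (fail-walked)  ** P5@[32:32]
[33] read 'a'  n6⇒n7  ** P1@[31:33]
[34] read 'a'  n7⇒n1 (fail-walked)
[35] read 'b'  n1⇒n2  ** P5@[35:35]
[36] read 'b'  n2⇒n3  ** P5@[36:36]
[37] read 'a'  n3⇒n4  ** P0@[34:37]
[38] read 'b'  n4⇒n2 (fail-walked)  ** P5@[38:38]
[39] read 'd'  n2⇒n9 (fail-walked)
[40] read 'c'  n9⇒n5 (fail-walked)
[41] read 'a'  n5⇒n1 (fail-walked)
[42] read 'd'  n1⇒n9 (fail-walked)
[43] read 'b'  n9⇒n10  ** P3@[42:43],P5@[43:43]
[44] read 'c'  n10⇒n5 (fail-walked)
[45] read 'b'  n5⇒n6  ** P5@[45:45]
[46] read 'a'  n6⇒n7  ** P1@[44:46]
[47] read 'c'  n7⇒n8 (fail-walked)  ** P2@[46:47]
[48] read 'd'  n8⇒n11 (fail-walked)  ** P4@[47:48]
[49] read 'c'  n11⇒n5 (fail-walked)
[50] read 'b'  n5⇒n6  ** P5@[50:50]
[51] read 'a'  n6⇒n7  ** P1@[49:51]
[52] read 'c'  n7⇒n8 (fail-walked)  ** P2@[51:52]
[53] read 'c'  n8⇒n5 (fail-walked)
[54] read 'd'  n5⇒n11  ** P4@[53:54]
[55] read 'a'  n11⇒n1 (fail-walked)
[56] read 'a'  n1⇒n1 (fail-walked)
[57] read 'c'  n1⇒n8  ** P2@[56:57]
[58] read 'a'  n8⇒n1 (fail-walked)
[59] read 'd'  n1⇒n9 (fail-walked)
[60] read 'b'  n9⇒n10  ** P3@[59:60],P5@[60:60]
[61] read 'a'  n10⇒n1 (fail-walked)
[62] read 'a'  n1⇒n1 (fail-walked)
[63] read 'c'  n1⇒n8  ** P2@[62:63]
[64] read 'd'  n8⇒n11 (fail-walked)  ** P4@[63:64]
[65] read 'b'  n11⇒n10 (fail-walked)  ** P3@[64:65],P5@[65:65]
[66] read 'd'  n10⇒n9 (fail-walked)
[67] read 'd'  n9⇒n9 (fail-walked)
[68] read 'c'  n9⇒n5 (fail-walked)
[69] read 'c'  n5⇒n5 (fail-walked)
[70] read 'd'  n5⇒n11  ** P4@[69:70]
[71] read 'a'  n11⇒n1 (fail-walked)
[72] read 'b'  n1⇒n2  ** P5@[72:72]
[73] read 'b'  n2⇒n3  ** P5@[73:73]
[74] read 'a'  n3⇒n4  ** P0@[71:74]

Matches: [[6,5],[7,5],[9,4],[11,5],[12,5],[13,0],[15,2],[18,3],[18,5],[20,4],[23,4],[24,3],[24,5],[28,5],[31,2],[32,5],[33,1],[35,5],[36,5],[37,0],[38,5],[43,3],[43,5],[45,5],[46,1],[47,2],[48,4],[50,5],[51,1],[52,2],[54,4],[57,2],[60,3],[60,5],[63,2],[64,4],[65,3],[65,5],[70,4],[72,5],[73,5],[74,0]]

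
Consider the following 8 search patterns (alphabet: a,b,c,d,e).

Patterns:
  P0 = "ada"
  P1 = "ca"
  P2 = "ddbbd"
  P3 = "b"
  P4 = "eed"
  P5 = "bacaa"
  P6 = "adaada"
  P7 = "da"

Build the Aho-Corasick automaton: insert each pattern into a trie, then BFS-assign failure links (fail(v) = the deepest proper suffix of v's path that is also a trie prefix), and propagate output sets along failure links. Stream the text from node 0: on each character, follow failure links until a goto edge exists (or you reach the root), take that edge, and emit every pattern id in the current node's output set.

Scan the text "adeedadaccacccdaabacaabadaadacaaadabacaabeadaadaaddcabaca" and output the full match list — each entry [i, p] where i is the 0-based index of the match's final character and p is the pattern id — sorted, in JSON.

Construct AC machine:
Trie (insert patterns):
  n0 'ε': a→1 b→11 c→4 d→6 e→12
  n1 'a': d→2
  n2 'ad': a→3
  n3 'ada': a→19  ←P0
  n4 'c': a→5
  n5 'ca': ·  ←P1
  n6 'd': a→22 d→7
  n7 'dd': b→8
  n8 'ddb': b→9
  n9 'ddbb': d→10
  n10 'ddbbd': ·  ←P2
  n11 'b': a→15  ←P3
  n12 'e': e→13
  n13 'ee': d→14
  n14 'eed': ·  ←P4
  n15 'ba': c→16
  n16 'bac': a→17
  n17 'baca': a→18
  n18 'bacaa': ·  ←P5
  n19 'adaa': d→20
  n20 'adaad': a→21
  n21 'adaada': ·  ←P6
  n22 'da': ·  ←P7

Failure links (BFS by depth):
  n1('a'): parent n0 fail=0; on 'a' 0 → fail=0;  out ∅∪∅=∅
  n4('c'): parent n0 fail=0; on 'c' 0 → fail=0;  out ∅∪∅=∅
  n6('d'): parent n0 fail=0; on 'd' 0 → fail=0;  out ∅∪∅=∅
  n11('b'): parent n0 fail=0; on 'b' 0 → fail=0;  out {3}∪∅={3}
  n12('e'): parent n0 fail=0; on 'e' 0 → fail=0;  out ∅∪∅=∅
  n2('ad'): parent n1 fail=0; on 'd' 0 → fail=6;  out ∅∪∅=∅
  n5('ca'): parent n4 fail=0; on 'a' 0 → fail=1;  out {1}∪∅={1}
  n7('dd'): parent n6 fail=0; on 'd' 0 → fail=6;  out ∅∪∅=∅
  n13('ee'): parent n12 fail=0; on 'e' 0 → fail=12;  out ∅∪∅=∅
  n15('ba'): parent n11 fail=0; on 'a' 0 → fail=1;  out ∅∪∅=∅
  n22('da'): parent n6 fail=0; on 'a' 0 → fail=1;  out {7}∪∅={7}
  n3('ada'): parent n2 fail=6; on 'a' 6 → fail=22;  out {0}∪{7}={0,7}
  n8('ddb'): parent n7 fail=6; on 'b' 6→0 → fail=11;  out ∅∪{3}={3}
  n14('eed'): parent n13 fail=12; on 'd' 12→0 → fail=6;  out {4}∪∅={4}
  n16('bac'): parent n15 fail=1; on 'c' 1→0 → fail=4;  out ∅∪∅=∅
  n9('ddbb'): parent n8 fail=11; on 'b' 11→0 → fail=11;  out ∅∪{3}={3}
  n17('baca'): parent n16 fail=4; on 'a' 4 → fail=5;  out ∅∪{1}={1}
  n19('adaa'): parent n3 fail=22; on 'a' 22→1→0 → fail=1;  out ∅∪∅=∅
  n10('ddbbd'): parent n9 fail=11; on 'd' 11→0 → fail=6;  out {2}∪∅={2}
  n18('bacaa'): parent n17 fail=5; on 'a' 5→1→0 → fail=1;  out {5}∪∅={5}
  n20('adaad'): parent n19 fail=1; on 'd' 1 → fail=2;  out ∅∪∅=∅
  n21('adaada'): parent n20 fail=2; on 'a' 2 → fail=3;  out {6}∪{0,7}={0,6,7}

Scan:
[0] read 'a'  n0⇒n1
[1] read 'd'  n1⇒n2
[2] read 'e'  n2⇒n12 (via fail)
[3] read 'e'  n12⇒n13
[4] read 'd'  n13⇒n14  emit P4@[2:4]
[5] read 'a'  n14⇒n22 (via fail)  emit P7@[4:5]
[6] read 'd'  n22⇒n2 (via fail)
[7] read 'a'  n2⇒n3  emit P0@[5:7],P7@[6:7]
[8] read 'c'  n3⇒n4 (via fail)
[9] read 'c'  n4⇒n4 (via fail)
[10] read 'a'  n4⇒n5  emit P1@[9:10]
[11] read 'c'  n5⇒n4 (via fail)
[12] read 'c'  n4⇒n4 (via fail)
[13] read 'c'  n4⇒n4 (via fail)
[14] read 'd'  n4⇒n6 (via fail)
[15] read 'a'  n6⇒n22  emit P7@[14:15]
[16] read 'a'  n22⇒n1 (via fail)
[17] read 'b'  n1⇒n11 (via fail)  emit P3@[17:17]
[18] read 'a'  n11⇒n15
[19] read 'c'  n15⇒n16
[20] read 'a'  n16⇒n17  emit P1@[19:20]
[21] read 'a'  n17⇒n18  emit P5@[17:21]
[22] read 'b'  n18⇒n11 (via fail)  emit P3@[22:22]
[23] read 'a'  n11⇒n15
[24] read 'd'  n15⇒n2 (via fail)
[25] read 'a'  n2⇒n3  emit P0@[23:25],P7@[24:25]
[26] read 'a'  n3⇒n19
[27] read 'd'  n19⇒n20
[28] read 'a'  n20⇒n21  emit P0@[26:28],P6@[23:28],P7@[27:28]
[29] read 'c'  n21⇒n4 (via fail)
[30] read 'a'  n4⇒n5  emit P1@[29:30]
[31] read 'a'  n5⇒n1 (via fail)
[32] read 'a'  n1⇒n1 (via fail)
[33] read 'd'  n1⇒n2
[34] read 'a'  n2⇒n3  emit P0@[32:34],P7@[33:34]
[35] read 'b'  n3⇒n11 (via fail)  emit P3@[35:35]
[36] read 'a'  n11⇒n15
[37] read 'c'  n15⇒n16
[38] read 'a'  n16⇒n17  emit P1@[37:38]
[39] read 'a'  n17⇒n18  emit P5@[35:39]
[40] read 'b'  n18⇒n11 (via fail)  emit P3@[40:40]
[41] read 'e'  n11⇒n12 (via fail)
[42] read 'a'  n12⇒n1 (via fail)
[43] read 'd'  n1⇒n2
[44] read 'a'  n2⇒n3  emit P0@[42:44],P7@[43:44]
[45] read 'a'  n3⇒n19
[46] read 'd'  n19⇒n20
[47] read 'a'  n20⇒n21  emit P0@[45:47],P6@[42:47],P7@[46:47]
[48] read 'a'  n21⇒n19 (via fail)
[49] read 'd'  n19⇒n20
[50] read 'd'  n20⇒n7 (via fail)
[51] read 'c'  n7⇒n4 (via fail)
[52] read 'a'  n4⇒n5  emit P1@[51:52]
[53] read 'b'  n5⇒n11 (via fail)  emit P3@[53:53]
[54] read 'a'  n11⇒n15
[55] read 'c'  n15⇒n16
[56] read 'a'  n16⇒n17  emit P1@[55:56]

Result: [[4,4],[5,7],[7,0],[7,7],[10,1],[15,7],[17,3],[20,1],[21,5],[22,3],[25,0],[25,7],[28,0],[28,6],[28,7],[30,1],[34,0],[34,7],[35,3],[38,1],[39,5],[40,3],[44,0],[44,7],[47,0],[47,6],[47,7],[52,1],[53,3],[56,1]]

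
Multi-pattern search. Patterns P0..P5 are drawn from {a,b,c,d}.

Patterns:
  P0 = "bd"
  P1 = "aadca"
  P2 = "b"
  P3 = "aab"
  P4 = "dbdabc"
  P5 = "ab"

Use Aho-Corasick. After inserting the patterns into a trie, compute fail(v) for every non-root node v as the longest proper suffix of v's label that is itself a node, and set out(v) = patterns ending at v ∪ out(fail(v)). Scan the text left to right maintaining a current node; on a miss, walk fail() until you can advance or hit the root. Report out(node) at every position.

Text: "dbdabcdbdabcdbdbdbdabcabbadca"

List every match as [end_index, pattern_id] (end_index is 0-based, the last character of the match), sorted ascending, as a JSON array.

Construct AC machine:
Trie nodes:
  n0 'ε': a→3 b→1 d→9
  n1 'b': d→2  ←P2
  n2 'bd': ·  ←P0
  n3 'a': a→4 b→15
  n4 'aa': b→8 d→5
  n5 'aad': c→6
  n6 'aadc': a→7
  n7 'aadca': ·  ←P1
  n8 'aab': ·  ←P3
  n9 'd': b→10
  n10 'db': d→11
  n11 'dbd': a→12
  n12 'dbda': b→13
  n13 'dbdab': c→14
  n14 'dbdabc': ·  ←P4
  n15 'ab': ·  ←P5

Failure links (BFS by depth):
  n1('b'): parent n0 fail=0; on 'b' 0 → fail=0;  out {2}∪∅={2}
  n3('a'): parent n0 fail=0; on 'a' 0 → fail=0;  out ∅∪∅=∅
  n9('d'): parent n0 fail=0; on 'd' 0 → fail=0;  out ∅∪∅=∅
  n2('bd'): parent n1 fail=0; on 'd' 0 → fail=9;  out {0}∪∅={0}
  n4('aa'): parent n3 fail=0; on 'a' 0 → fail=3;  out ∅∪∅=∅
  n10('db'): parent n9 fail=0; on 'b' 0 → fail=1;  out ∅∪{2}={2}
  n15('ab'): parent n3 fail=0; on 'b' 0 → fail=1;  out {5}∪{2}={2,5}
  n5('aad'): parent n4 fail=3; on 'd' 3→0 → fail=9;  out ∅∪∅=∅
  n8('aab'): parent n4 fail=3; on 'b' 3 → fail=15;  out {3}∪{2,5}={2,3,5}
  n11('dbd'): parent n10 fail=1; on 'd' 1 → fail=2;  out ∅∪{0}={0}
  n6('aadc'): parent n5 fail=9; on 'c' 9→0 → fail=0;  out ∅∪∅=∅
  n12('dbda'): parent n11 fail=2; on 'a' 2→9→0 → fail=3;  out ∅∪∅=∅
  n7('aadca'): parent n6 fail=0; on 'a' 0 → fail=3;  out {1}∪∅={1}
  n13('dbdab'): parent n12 fail=3; on 'b' 3 → fail=15;  out ∅∪{2,5}={2,5}
  n14('dbdabc'): parent n13 fail=15; on 'c' 15→1→0 → fail=0;  out {4}∪∅={4}

Scan:
pos 0 'd': at 9
pos 1 'b': at 10  ** P2@[1:1]
pos 2 'd': at 11  ** P0@[1:2]
pos 3 'a': at 12
pos 4 'b': at 13  ** P2@[4:4],P5@[3:4]
pos 5 'c': at 14  ** P4@[0:5]
pos 6 'd': at 9 (fail-walked)
pos 7 'b': at 10  ** P2@[7:7]
pos 8 'd': at 11  ** P0@[7:8]
pos 9 'a': at 12
pos 10 'b': at 13  ** P2@[10:10],P5@[9:10]
pos 11 'c': at 14  ** P4@[6:11]
pos 12 'd': at 9 (fail-walked)
pos 13 'b': at 10  ** P2@[13:13]
pos 14 'd': at 11  ** P0@[13:14]
pos 15 'b': at 10 (fail-walked)  ** P2@[15:15]
pos 16 'd': at 11  ** P0@[15:16]
pos 17 'b': at 10 (fail-walked)  ** P2@[17:17]
pos 18 'd': at 11  ** P0@[17:18]
pos 19 'a': at 12
pos 20 'b': at 13  ** P2@[20:20],P5@[19:20]
pos 21 'c': at 14  ** P4@[16:21]
pos 22 'a': at 3 (fail-walked)
pos 23 'b': at 15  ** P2@[23:23],P5@[22:23]
pos 24 'b': at 1 (fail-walked)  ** P2@[24:24]
pos 25 'a': at 3 (fail-walked)
pos 26 'd': at 9 (fail-walked)
pos 27 'c': at 0 (fail-walked)
pos 28 'a': at 3

Matches: [[1,2],[2,0],[4,2],[4,5],[5,4],[7,2],[8,0],[10,2],[10,5],[11,4],[13,2],[14,0],[15,2],[16,0],[17,2],[18,0],[20,2],[20,5],[21,4],[23,2],[23,5],[24,2]]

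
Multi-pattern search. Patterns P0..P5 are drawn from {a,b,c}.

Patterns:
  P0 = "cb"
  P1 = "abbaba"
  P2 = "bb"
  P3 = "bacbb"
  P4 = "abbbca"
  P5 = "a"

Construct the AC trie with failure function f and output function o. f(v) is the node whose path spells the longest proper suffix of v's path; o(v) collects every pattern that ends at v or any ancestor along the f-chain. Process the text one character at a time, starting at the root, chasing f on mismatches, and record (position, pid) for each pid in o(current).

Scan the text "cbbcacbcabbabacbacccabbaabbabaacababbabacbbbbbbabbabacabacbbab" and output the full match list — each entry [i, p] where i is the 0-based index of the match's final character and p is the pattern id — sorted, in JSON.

Construct AC machine:
Trie nodes:
  n0 'ε': a→3 b→9 c→1
  n1 'c': b→2
  n2 'cb': ·  ←P0
  n3 'a': b→4  ←P5
  n4 'ab': b→5
  n5 'abb': a→6 b→15
  n6 'abba': b→7
  n7 'abbab': a→8
  n8 'abbaba': ·  ←P1
  n9 'b': a→11 b→10
  n10 'bb': ·  ←P2
  n11 'ba': c→12
  n12 'bac': b→13
  n13 'bacb': b→14
  n14 'bacbb': ·  ←P3
  n15 'abbb': c→16
  n16 'abbbc': a→17
  n17 'abbbca': ·  ←P4

BFS fail/out derivation:
  n1('c'): parent n0 fail=0; on 'c' 0 → fail=0;  out ∅∪∅=∅
  n3('a'): parent n0 fail=0; on 'a' 0 → fail=0;  out {5}∪∅={5}
  n9('b'): parent n0 fail=0; on 'b' 0 → fail=0;  out ∅∪∅=∅
  n2('cb'): parent n1 fail=0; on 'b' 0 → fail=9;  out {0}∪∅={0}
  n4('ab'): parent n3 fail=0; on 'b' 0 → fail=9;  out ∅∪∅=∅
  n10('bb'): parent n9 fail=0; on 'b' 0 → fail=9;  out {2}∪∅={2}
  n11('ba'): parent n9 fail=0; on 'a' 0 → fail=3;  out ∅∪{5}={5}
  n5('abb'): parent n4 fail=9; on 'b' 9 → fail=10;  out ∅∪{2}={2}
  n12('bac'): parent n11 fail=3; on 'c' 3→0 → fail=1;  out ∅∪∅=∅
  n6('abba'): parent n5 fail=10; on 'a' 10→9 → fail=11;  out ∅∪{5}={5}
  n13('bacb'): parent n12 fail=1; on 'b' 1 → fail=2;  out ∅∪{0}={0}
  n15('abbb'): parent n5 fail=10; on 'b' 10→9 → fail=10;  out ∅∪{2}={2}
  n7('abbab'): parent n6 fail=11; on 'b' 11→3 → fail=4;  out ∅∪∅=∅
  n14('bacbb'): parent n13 fail=2; on 'b' 2→9 → fail=10;  out {3}∪{2}={2,3}
  n16('abbbc'): parent n15 fail=10; on 'c' 10→9→0 → fail=1;  out ∅∪∅=∅
  n8('abbaba'): parent n7 fail=4; on 'a' 4→9 → fail=11;  out {1}∪{5}={1,5}
  n17('abbbca'): parent n16 fail=1; on 'a' 1→0 → fail=3;  out {4}∪{5}={4,5}

Scan:
pos 0 'c': at 1
pos 1 'b': at 2  ** P0@[0:1]
pos 2 'b': at 10 ·f  ** P2@[1:2]
pos 3 'c': at 1 ·f
pos 4 'a': at 3 ·f  ** P5@[4:4]
pos 5 'c': at 1 ·f
pos 6 'b': at 2  ** P0@[5:6]
pos 7 'c': at 1 ·f
pos 8 'a': at 3 ·f  ** P5@[8:8]
pos 9 'b': at 4
pos 10 'b': at 5  ** P2@[9:10]
pos 11 'a': at 6  ** P5@[11:11]
pos 12 'b': at 7
pos 13 'a': at 8  ** P1@[8:13],P5@[13:13]
pos 14 'c': at 12 ·f
pos 15 'b': at 13  ** P0@[14:15]
pos 16 'a': at 11 ·f  ** P5@[16:16]
pos 17 'c': at 12
pos 18 'c': at 1 ·f
pos 19 'c': at 1 ·f
pos 20 'a': at 3 ·f  ** P5@[20:20]
pos 21 'b': at 4
pos 22 'b': at 5  ** P2@[21:22]
pos 23 'a': at 6  ** P5@[23:23]
pos 24 'a': at 3 ·f  ** P5@[24:24]
pos 25 'b': at 4
pos 26 'b': at 5  ** P2@[25:26]
pos 27 'a': at 6  ** P5@[27:27]
pos 28 'b': at 7
pos 29 'a': at 8  ** P1@[24:29],P5@[29:29]
pos 30 'a': at 3 ·f  ** P5@[30:30]
pos 31 'c': at 1 ·f
pos 32 'a': at 3 ·f  ** P5@[32:32]
pos 33 'b': at 4
pos 34 'a': at 11 ·f  ** P5@[34:34]
pos 35 'b': at 4 ·f
pos 36 'b': at 5  ** P2@[35:36]
pos 37 'a': at 6  ** P5@[37:37]
pos 38 'b': at 7
pos 39 'a': at 8  ** P1@[34:39],P5@[39:39]
pos 40 'c': at 12 ·f
pos 41 'b': at 13  ** P0@[40:41]
pos 42 'b': at 14  ** P2@[41:42],P3@[38:42]
pos 43 'b': at 10 ·f  ** P2@[42:43]
pos 44 'b': at 10 ·f  ** P2@[43:44]
pos 45 'b': at 10 ·f  ** P2@[44:45]
pos 46 'b': at 10 ·f  ** P2@[45:46]
pos 47 'a': at 11 ·f  ** P5@[47:47]
pos 48 'b': at 4 ·f
pos 49 'b': at 5  ** P2@[48:49]
pos 50 'a': at 6  ** P5@[50:50]
pos 51 'b': at 7
pos 52 'a': at 8  ** P1@[47:52],P5@[52:52]
pos 53 'c': at 12 ·f
pos 54 'a': at 3 ·f  ** P5@[54:54]
pos 55 'b': at 4
pos 56 'a': at 11 ·f  ** P5@[56:56]
pos 57 'c': at 12
pos 58 'b': at 13  ** P0@[57:58]
pos 59 'b': at 14  ** P2@[58:59],P3@[55:59]
pos 60 'a': at 11 ·f  ** P5@[60:60]
pos 61 'b': at 4 ·f

All matches (sorted): [[1,0],[2,2],[4,5],[6,0],[8,5],[10,2],[11,5],[13,1],[13,5],[15,0],[16,5],[20,5],[22,2],[23,5],[24,5],[26,2],[27,5],[29,1],[29,5],[30,5],[32,5],[34,5],[36,2],[37,5],[39,1],[39,5],[41,0],[42,2],[42,3],[43,2],[44,2],[45,2],[46,2],[47,5],[49,2],[50,5],[52,1],[52,5],[54,5],[56,5],[58,0],[59,2],[59,3],[60,5]]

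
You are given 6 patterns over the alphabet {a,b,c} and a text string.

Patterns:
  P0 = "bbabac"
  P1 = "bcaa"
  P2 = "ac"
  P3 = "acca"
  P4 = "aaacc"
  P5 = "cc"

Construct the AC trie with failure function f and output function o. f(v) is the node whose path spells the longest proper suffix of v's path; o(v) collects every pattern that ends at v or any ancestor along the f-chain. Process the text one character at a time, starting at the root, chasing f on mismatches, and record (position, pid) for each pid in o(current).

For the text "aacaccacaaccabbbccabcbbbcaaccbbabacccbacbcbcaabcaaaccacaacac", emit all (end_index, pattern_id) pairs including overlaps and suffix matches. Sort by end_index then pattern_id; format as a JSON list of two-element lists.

Construct AC machine:
Trie nodes:
  0='ε' goto a→10 b→1 c→18
  1='b' goto b→2 c→7
  2='bb' goto a→3
  3='bba' goto b→4
  4='bbab' goto a→5
  5='bbaba' goto c→6
  6='bbabac' goto ·  [P0 ends]
  7='bc' goto a→8
  8='bca' goto a→9
  9='bcaa' goto ·  [P1 ends]
  10='a' goto a→14 c→11
  11='ac' goto c→12  [P2 ends]
  12='acc' goto a→13
  13='acca' goto ·  [P3 ends]
  14='aa' goto a→15
  15='aaa' goto c→16
  16='aaac' goto c→17
  17='aaacc' goto ·  [P4 ends]
  18='c' goto c→19
  19='cc' goto ·  [P5 ends]

Failure links (BFS by depth):
  fail(1) 'b': from fail(0)=0 chase 'b': 0 ⇒ 0;  out=∅∪out(0)=∅
  fail(10) 'a': from fail(0)=0 chase 'a': 0 ⇒ 0;  out=∅∪out(0)=∅
  fail(18) 'c': from fail(0)=0 chase 'c': 0 ⇒ 0;  out=∅∪out(0)=∅
  fail(2) 'bb': from fail(1)=0 chase 'b': 0 ⇒ 1;  out=∅∪out(1)=∅
  fail(7) 'bc': from fail(1)=0 chase 'c': 0 ⇒ 18;  out=∅∪out(18)=∅
  fail(11) 'ac': from fail(10)=0 chase 'c': 0 ⇒ 18;  out={2}∪out(18)={2}
  fail(14) 'aa': from fail(10)=0 chase 'a': 0 ⇒ 10;  out=∅∪out(10)=∅
  fail(19) 'cc': from fail(18)=0 chase 'c': 0 ⇒ 18;  out={5}∪out(18)={5}
  fail(3) 'bba': from fail(2)=1 chase 'a': 1→0 ⇒ 10;  out=∅∪out(10)=∅
  fail(8) 'bca': from fail(7)=18 chase 'a': 18→0 ⇒ 10;  out=∅∪out(10)=∅
  fail(12) 'acc': from fail(11)=18 chase 'c': 18 ⇒ 19;  out=∅∪out(19)={5}
  fail(15) 'aaa': from fail(14)=10 chase 'a': 10 ⇒ 14;  out=∅∪out(14)=∅
  fail(4) 'bbab': from fail(3)=10 chase 'b': 10→0 ⇒ 1;  out=∅∪out(1)=∅
  fail(9) 'bcaa': from fail(8)=10 chase 'a': 10 ⇒ 14;  out={1}∪out(14)={1}
  fail(13) 'acca': from fail(12)=19 chase 'a': 19→18→0 ⇒ 10;  out={3}∪out(10)={3}
  fail(16) 'aaac': from fail(15)=14 chase 'c': 14→10 ⇒ 11;  out=∅∪out(11)={2}
  fail(5) 'bbaba': from fail(4)=1 chase 'a': 1→0 ⇒ 10;  out=∅∪out(10)=∅
  fail(17) 'aaacc': from fail(16)=11 chase 'c': 11 ⇒ 12;  out={4}∪out(12)={4,5}
  fail(6) 'bbabac': from fail(5)=10 chase 'c': 10 ⇒ 11;  out={0}∪out(11)={0,2}

Scan:
pos 0 'a': at 10
pos 1 'a': at 14
pos 2 'c': at 11 ·f  → match P2@[1:2]
pos 3 'a': at 10 ·f
pos 4 'c': at 11  → match P2@[3:4]
pos 5 'c': at 12  → match P5@[4:5]
pos 6 'a': at 13  → match P3@[3:6]
pos 7 'c': at 11 ·f  → match P2@[6:7]
pos 8 'a': at 10 ·f
pos 9 'a': at 14
pos 10 'c': at 11 ·f  → match P2@[9:10]
pos 11 'c': at 12  → match P5@[10:11]
pos 12 'a': at 13  → match P3@[9:12]
pos 13 'b': at 1 ·f
pos 14 'b': at 2
pos 15 'b': at 2 ·f
pos 16 'c': at 7 ·f
pos 17 'c': at 19 ·f  → match P5@[16:17]
pos 18 'a': at 10 ·f
pos 19 'b': at 1 ·f
pos 20 'c': at 7
pos 21 'b': at 1 ·f
pos 22 'b': at 2
pos 23 'b': at 2 ·f
pos 24 'c': at 7 ·f
pos 25 'a': at 8
pos 26 'a': at 9  → match P1@[23:26]
pos 27 'c': at 11 ·f  → match P2@[26:27]
pos 28 'c': at 12  → match P5@[27:28]
pos 29 'b': at 1 ·f
pos 30 'b': at 2
pos 31 'a': at 3
pos 32 'b': at 4
pos 33 'a': at 5
pos 34 'c': at 6  → match P0@[29:34],P2@[33:34]
pos 35 'c': at 12 ·f  → match P5@[34:35]
pos 36 'c': at 19 ·f  → match P5@[35:36]
pos 37 'b': at 1 ·f
pos 38 'a': at 10 ·f
pos 39 'c': at 11  → match P2@[38:39]
pos 40 'b': at 1 ·f
pos 41 'c': at 7
pos 42 'b': at 1 ·f
pos 43 'c': at 7
pos 44 'a': at 8
pos 45 'a': at 9  → match P1@[42:45]
pos 46 'b': at 1 ·f
pos 47 'c': at 7
pos 48 'a': at 8
pos 49 'a': at 9  → match P1@[46:49]
pos 50 'a': at 15 ·f
pos 51 'c': at 16  → match P2@[50:51]
pos 52 'c': at 17  → match P4@[48:52],P5@[51:52]
pos 53 'a': at 13 ·f  → match P3@[50:53]
pos 54 'c': at 11 ·f  → match P2@[53:54]
pos 55 'a': at 10 ·f
pos 56 'a': at 14
pos 57 'c': at 11 ·f  → match P2@[56:57]
pos 58 'a': at 10 ·f
pos 59 'c': at 11  → match P2@[58:59]

Result: [[2,2],[4,2],[5,5],[6,3],[7,2],[10,2],[11,5],[12,3],[17,5],[26,1],[27,2],[28,5],[34,0],[34,2],[35,5],[36,5],[39,2],[45,1],[49,1],[51,2],[52,4],[52,5],[53,3],[54,2],[57,2],[59,2]]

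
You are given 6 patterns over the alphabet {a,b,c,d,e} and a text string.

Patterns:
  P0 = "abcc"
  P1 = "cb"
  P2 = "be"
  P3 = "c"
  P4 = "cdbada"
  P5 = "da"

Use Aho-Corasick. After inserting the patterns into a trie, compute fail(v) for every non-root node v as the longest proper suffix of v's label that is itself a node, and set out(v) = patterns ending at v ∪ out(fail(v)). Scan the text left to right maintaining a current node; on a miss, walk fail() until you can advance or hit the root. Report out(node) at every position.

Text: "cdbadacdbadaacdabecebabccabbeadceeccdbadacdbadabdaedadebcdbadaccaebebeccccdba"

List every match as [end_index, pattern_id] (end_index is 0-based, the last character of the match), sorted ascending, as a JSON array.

Build:
Trie (insert patterns):
  n0 'ε': a→1 b→7 c→5 d→14
  n1 'a': b→2
  n2 'ab': c→3
  n3 'abc': c→4
  n4 'abcc': ·  ←P0
  n5 'c': b→6 d→9  ←P3
  n6 'cb': ·  ←P1
  n7 'b': e→8
  n8 'be': ·  ←P2
  n9 'cd': b→10
  n10 'cdb': a→11
  n11 'cdba': d→12
  n12 'cdbad': a→13
  n13 'cdbada': ·  ←P4
  n14 'd': a→15
  n15 'da': ·  ←P5

BFS fail/out derivation:
  n1('a'): parent n0 fail=0; on 'a' 0 → fail=0;  out ∅∪∅=∅
  n5('c'): parent n0 fail=0; on 'c' 0 → fail=0;  out {3}∪∅={3}
  n7('b'): parent n0 fail=0; on 'b' 0 → fail=0;  out ∅∪∅=∅
  n14('d'): parent n0 fail=0; on 'd' 0 → fail=0;  out ∅∪∅=∅
  n2('ab'): parent n1 fail=0; on 'b' 0 → fail=7;  out ∅∪∅=∅
  n6('cb'): parent n5 fail=0; on 'b' 0 → fail=7;  out {1}∪∅={1}
  n8('be'): parent n7 fail=0; on 'e' 0 → fail=0;  out {2}∪∅={2}
  n9('cd'): parent n5 fail=0; on 'd' 0 → fail=14;  out ∅∪∅=∅
  n15('da'): parent n14 fail=0; on 'a' 0 → fail=1;  out {5}∪∅={5}
  n3('abc'): parent n2 fail=7; on 'c' 7→0 → fail=5;  out ∅∪{3}={3}
  n10('cdb'): parent n9 fail=14; on 'b' 14→0 → fail=7;  out ∅∪∅=∅
  n4('abcc'): parent n3 fail=5; on 'c' 5→0 → fail=5;  out {0}∪{3}={0,3}
  n11('cdba'): parent n10 fail=7; on 'a' 7→0 → fail=1;  out ∅∪∅=∅
  n12('cdbad'): parent n11 fail=1; on 'd' 1→0 → fail=14;  out ∅∪∅=∅
  n13('cdbada'): parent n12 fail=14; on 'a' 14 → fail=15;  out {4}∪{5}={4,5}

Text stream:
i=0 'c': node 0→5  ** P3@[0:0]
i=1 'd': node 5→9
i=2 'b': node 9→10
i=3 'a': node 10→11
i=4 'd': node 11→12
i=5 'a': node 12→13  ** P4@[0:5],P5@[4:5]
i=6 'c': node 13→5 (fail-walked)  ** P3@[6:6]
i=7 'd': node 5→9
i=8 'b': node 9→10
i=9 'a': node 10→11
i=10 'd': node 11→12
i=11 'a': node 12→13  ** P4@[6:11],P5@[10:11]
i=12 'a': node 13→1 (fail-walked)
i=13 'c': node 1→5 (fail-walked)  ** P3@[13:13]
i=14 'd': node 5→9
i=15 'a': node 9→15 (fail-walked)  ** P5@[14:15]
i=16 'b': node 15→2 (fail-walked)
i=17 'e': node 2→8 (fail-walked)  ** P2@[16:17]
i=18 'c': node 8→5 (fail-walked)  ** P3@[18:18]
i=19 'e': node 5→0 (fail-walked)
i=20 'b': node 0→7
i=21 'a': node 7→1 (fail-walked)
i=22 'b': node 1→2
i=23 'c': node 2→3  ** P3@[23:23]
i=24 'c': node 3→4  ** P0@[21:24],P3@[24:24]
i=25 'a': node 4→1 (fail-walked)
i=26 'b': node 1→2
i=27 'b': node 2→7 (fail-walked)
i=28 'e': node 7→8  ** P2@[27:28]
i=29 'a': node 8→1 (fail-walked)
i=30 'd': node 1→14 (fail-walked)
i=31 'c': node 14→5 (fail-walked)  ** P3@[31:31]
i=32 'e': node 5→0 (fail-walked)
i=33 'e': node 0→0
i=34 'c': node 0→5  ** P3@[34:34]
i=35 'c': node 5→5 (fail-walked)  ** P3@[35:35]
i=36 'd': node 5→9
i=37 'b': node 9→10
i=38 'a': node 10→11
i=39 'd': node 11→12
i=40 'a': node 12→13  ** P4@[35:40],P5@[39:40]
i=41 'c': node 13→5 (fail-walked)  ** P3@[41:41]
i=42 'd': node 5→9
i=43 'b': node 9→10
i=44 'a': node 10→11
i=45 'd': node 11→12
i=46 'a': node 12→13  ** P4@[41:46],P5@[45:46]
i=47 'b': node 13→2 (fail-walked)
i=48 'd': node 2→14 (fail-walked)
i=49 'a': node 14→15  ** P5@[48:49]
i=50 'e': node 15→0 (fail-walked)
i=51 'd': node 0→14
i=52 'a': node 14→15  ** P5@[51:52]
i=53 'd': node 15→14 (fail-walked)
i=54 'e': node 14→0 (fail-walked)
i=55 'b': node 0→7
i=56 'c': node 7→5 (fail-walked)  ** P3@[56:56]
i=57 'd': node 5→9
i=58 'b': node 9→10
i=59 'a': node 10→11
i=60 'd': node 11→12
i=61 'a': node 12→13  ** P4@[56:61],P5@[60:61]
i=62 'c': node 13→5 (fail-walked)  ** P3@[62:62]
i=63 'c': node 5→5 (fail-walked)  ** P3@[63:63]
i=64 'a': node 5→1 (fail-walked)
i=65 'e': node 1→0 (fail-walked)
i=66 'b': node 0→7
i=67 'e': node 7→8  ** P2@[66:67]
i=68 'b': node 8→7 (fail-walked)
i=69 'e': node 7→8  ** P2@[68:69]
i=70 'c': node 8→5 (fail-walked)  ** P3@[70:70]
i=71 'c': node 5→5 (fail-walked)  ** P3@[71:71]
i=72 'c': node 5→5 (fail-walked)  ** P3@[72:72]
i=73 'c': node 5→5 (fail-walked)  ** P3@[73:73]
i=74 'd': node 5→9
i=75 'b': node 9→10
i=76 'a': node 10→11

Matches: [[0,3],[5,4],[5,5],[6,3],[11,4],[11,5],[13,3],[15,5],[17,2],[18,3],[23,3],[24,0],[24,3],[28,2],[31,3],[34,3],[35,3],[40,4],[40,5],[41,3],[46,4],[46,5],[49,5],[52,5],[56,3],[61,4],[61,5],[62,3],[63,3],[67,2],[69,2],[70,3],[71,3],[72,3],[73,3]]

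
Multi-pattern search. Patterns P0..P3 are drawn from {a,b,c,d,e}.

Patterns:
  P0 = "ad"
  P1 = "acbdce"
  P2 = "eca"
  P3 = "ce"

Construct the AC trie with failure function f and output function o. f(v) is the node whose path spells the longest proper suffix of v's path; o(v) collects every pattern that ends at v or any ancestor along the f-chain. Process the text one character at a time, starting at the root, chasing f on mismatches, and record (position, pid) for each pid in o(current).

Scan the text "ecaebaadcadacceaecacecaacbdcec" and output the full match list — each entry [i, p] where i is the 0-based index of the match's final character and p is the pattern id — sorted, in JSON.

Build automaton:
Trie (insert patterns):
  n0 'ε': a→1 c→11 e→8
  n1 'a': c→3 d→2
  n2 'ad': ·  ←P0
  n3 'ac': b→4
  n4 'acb': d→5
  n5 'acbd': c→6
  n6 'acbdc': e→7
  n7 'acbdce': ·  ←P1
  n8 'e': c→9
  n9 'ec': a→10
  n10 'eca': ·  ←P2
  n11 'c': e→12
  n12 'ce': ·  ←P3

BFS fail/out derivation:
  fail(1) 'a': from fail(0)=0 chase 'a': 0 ⇒ 0;  out=∅∪out(0)=∅
  fail(8) 'e': from fail(0)=0 chase 'e': 0 ⇒ 0;  out=∅∪out(0)=∅
  fail(11) 'c': from fail(0)=0 chase 'c': 0 ⇒ 0;  out=∅∪out(0)=∅
  fail(2) 'ad': from fail(1)=0 chase 'd': 0 ⇒ 0;  out={0}∪out(0)={0}
  fail(3) 'ac': from fail(1)=0 chase 'c': 0 ⇒ 11;  out=∅∪out(11)=∅
  fail(9) 'ec': from fail(8)=0 chase 'c': 0 ⇒ 11;  out=∅∪out(11)=∅
  fail(12) 'ce': from fail(11)=0 chase 'e': 0 ⇒ 8;  out={3}∪out(8)={3}
  fail(4) 'acb': from fail(3)=11 chase 'b': 11→0 ⇒ 0;  out=∅∪out(0)=∅
  fail(10) 'eca': from fail(9)=11 chase 'a': 11→0 ⇒ 1;  out={2}∪out(1)={2}
  fail(5) 'acbd': from fail(4)=0 chase 'd': 0 ⇒ 0;  out=∅∪out(0)=∅
  fail(6) 'acbdc': from fail(5)=0 chase 'c': 0 ⇒ 11;  out=∅∪out(11)=∅
  fail(7) 'acbdce': from fail(6)=11 chase 'e': 11 ⇒ 12;  out={1}∪out(12)={1,3}

Text stream:
[0] read 'e'  n0⇒n8
[1] read 'c'  n8⇒n9
[2] read 'a'  n9⇒n10  emit P2@[0:2]
[3] read 'e'  n10⇒n8 (via fail)
[4] read 'b'  n8⇒n0 (via fail)
[5] read 'a'  n0⇒n1
[6] read 'a'  n1⇒n1 (via fail)
[7] read 'd'  n1⇒n2  emit P0@[6:7]
[8] read 'c'  n2⇒n11 (via fail)
[9] read 'a'  n11⇒n1 (via fail)
[10] read 'd'  n1⇒n2  emit P0@[9:10]
[11] read 'a'  n2⇒n1 (via fail)
[12] read 'c'  n1⇒n3
[13] read 'c'  n3⇒n11 (via fail)
[14] read 'e'  n11⇒n12  emit P3@[13:14]
[15] read 'a'  n12⇒n1 (via fail)
[16] read 'e'  n1⇒n8 (via fail)
[17] read 'c'  n8⇒n9
[18] read 'a'  n9⇒n10  emit P2@[16:18]
[19] read 'c'  n10⇒n3 (via fail)
[20] read 'e'  n3⇒n12 (via fail)  emit P3@[19:20]
[21] read 'c'  n12⇒n9 (via fail)
[22] read 'a'  n9⇒n10  emit P2@[20:22]
[23] read 'a'  n10⇒n1 (via fail)
[24] read 'c'  n1⇒n3
[25] read 'b'  n3⇒n4
[26] read 'd'  n4⇒n5
[27] read 'c'  n5⇒n6
[28] read 'e'  n6⇒n7  emit P1@[23:28],P3@[27:28]
[29] read 'c'  n7⇒n9 (via fail)

All matches (sorted): [[2,2],[7,0],[10,0],[14,3],[18,2],[20,3],[22,2],[28,1],[28,3]]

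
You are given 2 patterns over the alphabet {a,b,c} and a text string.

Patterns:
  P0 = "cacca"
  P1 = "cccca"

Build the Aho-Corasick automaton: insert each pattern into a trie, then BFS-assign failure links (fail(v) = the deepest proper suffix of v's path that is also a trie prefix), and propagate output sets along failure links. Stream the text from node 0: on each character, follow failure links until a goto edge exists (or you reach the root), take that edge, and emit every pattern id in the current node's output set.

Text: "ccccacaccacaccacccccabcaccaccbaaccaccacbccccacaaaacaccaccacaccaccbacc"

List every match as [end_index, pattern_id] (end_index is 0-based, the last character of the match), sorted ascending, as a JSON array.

Build automaton:
Trie (insert patterns):
  n0 'ε': c→1
  n1 'c': a→2 c→6
  n2 'ca': c→3
  n3 'cac': c→4
  n4 'cacc': a→5
  n5 'cacca': ·  [P0 ends]
  n6 'cc': c→7
  n7 'ccc': c→8
  n8 'cccc': a→9
  n9 'cccca': ·  [P1 ends]

BFS fail/out derivation:
  fail(1) 'c': from fail(0)=0 chase 'c': 0 ⇒ 0;  out=∅∪out(0)=∅
  fail(2) 'ca': from fail(1)=0 chase 'a': 0 ⇒ 0;  out=∅∪out(0)=∅
  fail(6) 'cc': from fail(1)=0 chase 'c': 0 ⇒ 1;  out=∅∪out(1)=∅
  fail(3) 'cac': from fail(2)=0 chase 'c': 0 ⇒ 1;  out=∅∪out(1)=∅
  fail(7) 'ccc': from fail(6)=1 chase 'c': 1 ⇒ 6;  out=∅∪out(6)=∅
  fail(4) 'cacc': from fail(3)=1 chase 'c': 1 ⇒ 6;  out=∅∪out(6)=∅
  fail(8) 'cccc': from fail(7)=6 chase 'c': 6 ⇒ 7;  out=∅∪out(7)=∅
  fail(5) 'cacca': from fail(4)=6 chase 'a': 6→1 ⇒ 2;  out={0}∪out(2)={0}
  fail(9) 'cccca': from fail(8)=7 chase 'a': 7→6→1 ⇒ 2;  out={1}∪out(2)={1}

Text stream:
[0] read 'c'  n0⇒n1
[1] read 'c'  n1⇒n6
[2] read 'c'  n6⇒n7
[3] read 'c'  n7⇒n8
[4] read 'a'  n8⇒n9  emit P1@[0:4]
[5] read 'c'  n9⇒n3 (via fail)
[6] read 'a'  n3⇒n2 (via fail)
[7] read 'c'  n2⇒n3
[8] read 'c'  n3⇒n4
[9] read 'a'  n4⇒n5  emit P0@[5:9]
[10] read 'c'  n5⇒n3 (via fail)
[11] read 'a'  n3⇒n2 (via fail)
[12] read 'c'  n2⇒n3
[13] read 'c'  n3⇒n4
[14] read 'a'  n4⇒n5  emit P0@[10:14]
[15] read 'c'  n5⇒n3 (via fail)
[16] read 'c'  n3⇒n4
[17] read 'c'  n4⇒n7 (via fail)
[18] read 'c'  n7⇒n8
[19] read 'c'  n8⇒n8 (via fail)
[20] read 'a'  n8⇒n9  emit P1@[16:20]
[21] read 'b'  n9⇒n0 (via fail)
[22] read 'c'  n0⇒n1
[23] read 'a'  n1⇒n2
[24] read 'c'  n2⇒n3
[25] read 'c'  n3⇒n4
[26] read 'a'  n4⇒n5  emit P0@[22:26]
[27] read 'c'  n5⇒n3 (via fail)
[28] read 'c'  n3⇒n4
[29] read 'b'  n4⇒n0 (via fail)
[30] read 'a'  n0⇒n0
[31] read 'a'  n0⇒n0
[32] read 'c'  n0⇒n1
[33] read 'c'  n1⇒n6
[34] read 'a'  n6⇒n2 (via fail)
[35] read 'c'  n2⇒n3
[36] read 'c'  n3⇒n4
[37] read 'a'  n4⇒n5  emit P0@[33:37]
[38] read 'c'  n5⇒n3 (via fail)
[39] read 'b'  n3⇒n0 (via fail)
[40] read 'c'  n0⇒n1
[41] read 'c'  n1⇒n6
[42] read 'c'  n6⇒n7
[43] read 'c'  n7⇒n8
[44] read 'a'  n8⇒n9  emit P1@[40:44]
[45] read 'c'  n9⇒n3 (via fail)
[46] read 'a'  n3⇒n2 (via fail)
[47] read 'a'  n2⇒n0 (via fail)
[48] read 'a'  n0⇒n0
[49] read 'a'  n0⇒n0
[50] read 'c'  n0⇒n1
[51] read 'a'  n1⇒n2
[52] read 'c'  n2⇒n3
[53] read 'c'  n3⇒n4
[54] read 'a'  n4⇒n5  emit P0@[50:54]
[55] read 'c'  n5⇒n3 (via fail)
[56] read 'c'  n3⇒n4
[57] read 'a'  n4⇒n5  emit P0@[53:57]
[58] read 'c'  n5⇒n3 (via fail)
[59] read 'a'  n3⇒n2 (via fail)
[60] read 'c'  n2⇒n3
[61] read 'c'  n3⇒n4
[62] read 'a'  n4⇒n5  emit P0@[58:62]
[63] read 'c'  n5⇒n3 (via fail)
[64] read 'c'  n3⇒n4
[65] read 'b'  n4⇒n0 (via fail)
[66] read 'a'  n0⇒n0
[67] read 'c'  n0⇒n1
[68] read 'c'  n1⇒n6

Matches: [[4,1],[9,0],[14,0],[20,1],[26,0],[37,0],[44,1],[54,0],[57,0],[62,0]]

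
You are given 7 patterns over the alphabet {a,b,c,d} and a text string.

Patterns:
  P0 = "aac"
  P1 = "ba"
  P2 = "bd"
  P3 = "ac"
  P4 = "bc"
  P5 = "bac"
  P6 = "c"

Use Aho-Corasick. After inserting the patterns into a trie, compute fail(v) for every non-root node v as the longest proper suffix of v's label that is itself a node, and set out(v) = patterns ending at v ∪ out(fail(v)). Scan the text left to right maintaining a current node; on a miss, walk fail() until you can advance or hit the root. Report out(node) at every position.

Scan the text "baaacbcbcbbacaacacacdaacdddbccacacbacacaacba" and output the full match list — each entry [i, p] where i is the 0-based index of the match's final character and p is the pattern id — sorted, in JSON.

Build automaton:
Trie nodes:
  n0 'ε': a→1 b→4 c→10
  n1 'a': a→2 c→7
  n2 'aa': c→3
  n3 'aac': ·  ←P0
  n4 'b': a→5 c→8 d→6
  n5 'ba': c→9  ←P1
  n6 'bd': ·  ←P2
  n7 'ac': ·  ←P3
  n8 'bc': ·  ←P4
  n9 'bac': ·  ←P5
  n10 'c': ·  ←P6

Failure links (BFS by depth):
  n1('a'): parent n0 fail=0; on 'a' 0 → fail=0;  out ∅∪∅=∅
  n4('b'): parent n0 fail=0; on 'b' 0 → fail=0;  out ∅∪∅=∅
  n10('c'): parent n0 fail=0; on 'c' 0 → fail=0;  out {6}∪∅={6}
  n2('aa'): parent n1 fail=0; on 'a' 0 → fail=1;  out ∅∪∅=∅
  n5('ba'): parent n4 fail=0; on 'a' 0 → fail=1;  out {1}∪∅={1}
  n6('bd'): parent n4 fail=0; on 'd' 0 → fail=0;  out {2}∪∅={2}
  n7('ac'): parent n1 fail=0; on 'c' 0 → fail=10;  out {3}∪{6}={3,6}
  n8('bc'): parent n4 fail=0; on 'c' 0 → fail=10;  out {4}∪{6}={4,6}
  n3('aac'): parent n2 fail=1; on 'c' 1 → fail=7;  out {0}∪{3,6}={0,3,6}
  n9('bac'): parent n5 fail=1; on 'c' 1 → fail=7;  out {5}∪{3,6}={3,5,6}

Run:
[0] read 'b'  n0⇒n4
[1] read 'a'  n4⇒n5  → match P1@[0:1]
[2] read 'a'  n5⇒n2 ·f
[3] read 'a'  n2⇒n2 ·f
[4] read 'c'  n2⇒n3  → match P0@[2:4],P3@[3:4],P6@[4:4]
[5] read 'b'  n3⇒n4 ·f
[6] read 'c'  n4⇒n8  → match P4@[5:6],P6@[6:6]
[7] read 'b'  n8⇒n4 ·f
[8] read 'c'  n4⇒n8  → match P4@[7:8],P6@[8:8]
[9] read 'b'  n8⇒n4 ·f
[10] read 'b'  n4⇒n4 ·f
[11] read 'a'  n4⇒n5  → match P1@[10:11]
[12] read 'c'  n5⇒n9  → match P3@[11:12],P5@[10:12],P6@[12:12]
[13] read 'a'  n9⇒n1 ·f
[14] read 'a'  n1⇒n2
[15] read 'c'  n2⇒n3  → match P0@[13:15],P3@[14:15],P6@[15:15]
[16] read 'a'  n3⇒n1 ·f
[17] read 'c'  n1⇒n7  → match P3@[16:17],P6@[17:17]
[18] read 'a'  n7⇒n1 ·f
[19] read 'c'  n1⇒n7  → match P3@[18:19],P6@[19:19]
[20] read 'd'  n7⇒n0 ·f
[21] read 'a'  n0⇒n1
[22] read 'a'  n1⇒n2
[23] read 'c'  n2⇒n3  → match P0@[21:23],P3@[22:23],P6@[23:23]
[24] read 'd'  n3⇒n0 ·f
[25] read 'd'  n0⇒n0
[26] read 'd'  n0⇒n0
[27] read 'b'  n0⇒n4
[28] read 'c'  n4⇒n8  → match P4@[27:28],P6@[28:28]
[29] read 'c'  n8⇒n10 ·f  → match P6@[29:29]
[30] read 'a'  n10⇒n1 ·f
[31] read 'c'  n1⇒n7  → match P3@[30:31],P6@[31:31]
[32] read 'a'  n7⇒n1 ·f
[33] read 'c'  n1⇒n7  → match P3@[32:33],P6@[33:33]
[34] read 'b'  n7⇒n4 ·f
[35] read 'a'  n4⇒n5  → match P1@[34:35]
[36] read 'c'  n5⇒n9  → match P3@[35:36],P5@[34:36],P6@[36:36]
[37] read 'a'  n9⇒n1 ·f
[38] read 'c'  n1⇒n7  → match P3@[37:38],P6@[38:38]
[39] read 'a'  n7⇒n1 ·f
[40] read 'a'  n1⇒n2
[41] read 'c'  n2⇒n3  → match P0@[39:41],P3@[40:41],P6@[41:41]
[42] read 'b'  n3⇒n4 ·f
[43] read 'a'  n4⇒n5  → match P1@[42:43]

Matches: [[1,1],[4,0],[4,3],[4,6],[6,4],[6,6],[8,4],[8,6],[11,1],[12,3],[12,5],[12,6],[15,0],[15,3],[15,6],[17,3],[17,6],[19,3],[19,6],[23,0],[23,3],[23,6],[28,4],[28,6],[29,6],[31,3],[31,6],[33,3],[33,6],[35,1],[36,3],[36,5],[36,6],[38,3],[38,6],[41,0],[41,3],[41,6],[43,1]]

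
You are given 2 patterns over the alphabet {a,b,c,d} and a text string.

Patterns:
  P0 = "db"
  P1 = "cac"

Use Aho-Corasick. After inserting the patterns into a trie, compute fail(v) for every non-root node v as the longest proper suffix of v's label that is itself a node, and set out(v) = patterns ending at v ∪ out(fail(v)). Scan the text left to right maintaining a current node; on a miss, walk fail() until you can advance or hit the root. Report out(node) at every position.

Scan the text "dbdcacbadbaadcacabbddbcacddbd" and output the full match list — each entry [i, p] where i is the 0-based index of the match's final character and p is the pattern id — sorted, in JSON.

Build:
Trie (insert patterns):
  n0 'ε': c→3 d→1
  n1 'd': b→2
  n2 'db': ·  [P0 ends]
  n3 'c': a→4
  n4 'ca': c→5
  n5 'cac': ·  [P1 ends]

BFS fail/out derivation:
  fail(1) 'd': from fail(0)=0 chase 'd': 0 ⇒ 0;  out=∅∪out(0)=∅
  fail(3) 'c': from fail(0)=0 chase 'c': 0 ⇒ 0;  out=∅∪out(0)=∅
  fail(2) 'db': from fail(1)=0 chase 'b': 0 ⇒ 0;  out={0}∪out(0)={0}
  fail(4) 'ca': from fail(3)=0 chase 'a': 0 ⇒ 0;  out=∅∪out(0)=∅
  fail(5) 'cac': from fail(4)=0 chase 'c': 0 ⇒ 3;  out={1}∪out(3)={1}

Run:
pos 0 'd': at 1
pos 1 'b': at 2  → match P0@[0:1]
pos 2 'd': at 1 (fail-walked)
pos 3 'c': at 3 (fail-walked)
pos 4 'a': at 4
pos 5 'c': at 5  → match P1@[3:5]
pos 6 'b': at 0 (fail-walked)
pos 7 'a': at 0
pos 8 'd': at 1
pos 9 'b': at 2  → match P0@[8:9]
pos 10 'a': at 0 (fail-walked)
pos 11 'a': at 0
pos 12 'd': at 1
pos 13 'c': at 3 (fail-walked)
pos 14 'a': at 4
pos 15 'c': at 5  → match P1@[13:15]
pos 16 'a': at 4 (fail-walked)
pos 17 'b': at 0 (fail-walked)
pos 18 'b': at 0
pos 19 'd': at 1
pos 20 'd': at 1 (fail-walked)
pos 21 'b': at 2  → match P0@[20:21]
pos 22 'c': at 3 (fail-walked)
pos 23 'a': at 4
pos 24 'c': at 5  → match P1@[22:24]
pos 25 'd': at 1 (fail-walked)
pos 26 'd': at 1 (fail-walked)
pos 27 'b': at 2  → match P0@[26:27]
pos 28 'd': at 1 (fail-walked)

All matches (sorted): [[1,0],[5,1],[9,0],[15,1],[21,0],[24,1],[27,0]]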